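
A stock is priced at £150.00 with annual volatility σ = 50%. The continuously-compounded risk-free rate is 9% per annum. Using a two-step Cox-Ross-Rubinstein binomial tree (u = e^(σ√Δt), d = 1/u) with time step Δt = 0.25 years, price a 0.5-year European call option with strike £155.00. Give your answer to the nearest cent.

CRR parameters: u = e^(σ√Δt) = e^(0.5·√0.25) = 1.2840, d = 1/u = 0.7788
Per-period rate: rΔt = 0.09·0.25 = 0.0225, so R = e^0.0225 = 1.0228
Risk-neutral probability p = (e^0.0225 − 0.7788)/(1.2840 − 0.7788) = 0.2440/0.5052 = 0.4829
Terminal stock prices: S_uu = 247.3, S_ud = 150, S_dd = 90.98
Terminal payoffs (S − K): max(92.31, 0) = 92.31, max(-5, 0) = 0, max(-64.02, 0) = 0
Node u (S = 192.6): V_u = e^(−0.0225)·[0.4829·92.3082 + 0.5171·0.0000] = 43.5805
Node d (S = 116.8): V_d = e^(−0.0225)·[0.4829·0.0000 + 0.5171·0.0000] = 0.0000
Node 0 (S = 150): V_0 = e^(−0.0225)·[0.4829·43.5805 + 0.5171·0.0000] = 20.5752

£20.58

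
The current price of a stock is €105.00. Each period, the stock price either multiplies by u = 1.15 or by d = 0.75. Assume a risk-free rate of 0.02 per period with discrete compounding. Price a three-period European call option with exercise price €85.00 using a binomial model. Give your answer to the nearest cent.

€29.66

Risk-neutral probability p = (1 + 0.02 − 0.75)/(1.15 − 0.75) = 0.2700/0.4000 = 0.6750
Terminal stock prices: S_uuu = 159.7, S_uud = 104.1, S_udd = 67.92, S_ddd = 44.3
Terminal payoffs (S − K): max(74.69, 0) = 74.69, max(19.15, 0) = 19.15, max(-17.08, 0) = 0, max(-40.7, 0) = 0
Node uu (S = 138.9): V_uu = 1/1.02·[0.6750·74.6919 + 0.3250·19.1469] = 55.5292
Node ud (S = 90.56): V_ud = 1/1.02·[0.6750·19.1469 + 0.3250·0.0000] = 12.6707
Node dd (S = 59.06): V_dd = 1/1.02·[0.6750·0.0000 + 0.3250·0.0000] = 0.0000
Node u (S = 120.7): V_u = 1/1.02·[0.6750·55.5292 + 0.3250·12.6707] = 40.7845
Node d (S = 78.75): V_d = 1/1.02·[0.6750·12.6707 + 0.3250·0.0000] = 8.3850
Node 0 (S = 105): V_0 = 1/1.02·[0.6750·40.7845 + 0.3250·8.3850] = 29.6614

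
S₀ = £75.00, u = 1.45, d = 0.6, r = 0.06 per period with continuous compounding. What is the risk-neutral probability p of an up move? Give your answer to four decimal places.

Risk-neutral probability p = (e^0.06 − 0.6)/(1.45 − 0.6) = 0.4618/0.8500 = 0.5433

p = 0.5433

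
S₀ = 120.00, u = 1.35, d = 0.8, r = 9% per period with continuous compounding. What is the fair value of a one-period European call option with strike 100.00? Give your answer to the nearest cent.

30.31

Risk-neutral probability p = (e^0.09 − 0.8)/(1.35 − 0.8) = 0.2942/0.5500 = 0.5349
Terminal stock prices: S_u = 162, S_d = 96
Terminal payoffs (S − K): max(62, 0) = 62, max(-4, 0) = 0
Node 0 (S = 120): V_0 = e^(−0.09)·[0.5349·62.0000 + 0.4651·0.0000] = 30.3073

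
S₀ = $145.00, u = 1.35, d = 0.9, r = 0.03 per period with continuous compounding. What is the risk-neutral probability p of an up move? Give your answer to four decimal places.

Risk-neutral probability p = (e^0.03 − 0.9)/(1.35 − 0.9) = 0.1305/0.4500 = 0.2899

p = 0.2899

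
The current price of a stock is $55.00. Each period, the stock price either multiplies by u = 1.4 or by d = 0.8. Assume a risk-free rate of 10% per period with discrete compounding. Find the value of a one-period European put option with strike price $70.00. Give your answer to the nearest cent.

$11.82

Risk-neutral probability p = (1 + 0.1 − 0.8)/(1.4 − 0.8) = 0.3000/0.6000 = 0.5000
Terminal stock prices: S_u = 77, S_d = 44
Terminal payoffs (K − S): max(-7, 0) = 0, max(26, 0) = 26
Node 0 (S = 55): V_0 = 1/1.1·[0.5000·0.0000 + 0.5000·26.0000] = 11.8182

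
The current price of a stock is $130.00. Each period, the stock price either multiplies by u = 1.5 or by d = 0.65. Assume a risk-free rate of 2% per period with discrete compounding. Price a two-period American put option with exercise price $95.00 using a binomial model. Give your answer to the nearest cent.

Risk-neutral probability p = (1 + 0.02 − 0.65)/(1.5 − 0.65) = 0.3700/0.8500 = 0.4353
Terminal stock prices: S_uu = 292.5, S_ud = 126.8, S_dd = 54.93
Terminal payoffs (K − S): max(-197.5, 0) = 0, max(-31.75, 0) = 0, max(40.07, 0) = 40.07
Node u (S = 195): continuation = 1/1.02·[0.4353·0.0000 + 0.5647·0.0000] = 0.0000; exercise value = 0.0000 ≤ continuation, so V_u = 0.0000
Node d (S = 84.5): continuation = 1/1.02·[0.4353·0.0000 + 0.5647·40.0750] = 22.1869; exercise value = 10.5000 ≤ continuation, so V_d = 22.1869
Node 0 (S = 130): continuation = 1/1.02·[0.4353·0.0000 + 0.5647·22.1869] = 12.2834; exercise value = 0.0000 ≤ continuation, so V_0 = 12.2834

$12.28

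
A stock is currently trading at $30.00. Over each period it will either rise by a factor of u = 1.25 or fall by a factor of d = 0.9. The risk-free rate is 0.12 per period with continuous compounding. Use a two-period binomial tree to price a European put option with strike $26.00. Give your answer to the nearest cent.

Risk-neutral probability p = (e^0.12 − 0.9)/(1.25 − 0.9) = 0.2275/0.3500 = 0.6500
Terminal stock prices: S_uu = 46.88, S_ud = 33.75, S_dd = 24.3
Terminal payoffs (K − S): max(-20.88, 0) = 0, max(-7.75, 0) = 0, max(1.7, 0) = 1.7
Node u (S = 37.5): V_u = e^(−0.12)·[0.6500·0.0000 + 0.3500·0.0000] = 0.0000
Node d (S = 27): V_d = e^(−0.12)·[0.6500·0.0000 + 0.3500·1.7000] = 0.5277
Node 0 (S = 30): V_0 = e^(−0.12)·[0.6500·0.0000 + 0.3500·0.5277] = 0.1638

$0.16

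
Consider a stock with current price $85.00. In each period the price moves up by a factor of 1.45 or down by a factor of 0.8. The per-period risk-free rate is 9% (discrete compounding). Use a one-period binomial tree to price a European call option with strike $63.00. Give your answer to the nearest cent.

Risk-neutral probability p = (1 + 0.09 − 0.8)/(1.45 − 0.8) = 0.2900/0.6500 = 0.4462
Terminal stock prices: S_u = 123.2, S_d = 68
Terminal payoffs (S − K): max(60.25, 0) = 60.25, max(5, 0) = 5
Node 0 (S = 85): V_0 = 1/1.09·[0.4462·60.2500 + 0.5538·5.0000] = 27.2018

$27.20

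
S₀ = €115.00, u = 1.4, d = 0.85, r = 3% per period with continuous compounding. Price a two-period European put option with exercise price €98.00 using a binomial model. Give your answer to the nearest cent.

Risk-neutral probability p = (e^0.03 − 0.85)/(1.4 − 0.85) = 0.1805/0.5500 = 0.3281
Terminal stock prices: S_uu = 225.4, S_ud = 136.8, S_dd = 83.09
Terminal payoffs (K − S): max(-127.4, 0) = 0, max(-38.85, 0) = 0, max(14.91, 0) = 14.91
Node u (S = 161): V_u = e^(−0.03)·[0.3281·0.0000 + 0.6719·0.0000] = 0.0000
Node d (S = 97.75): V_d = e^(−0.03)·[0.3281·0.0000 + 0.6719·14.9125] = 9.7236
Node 0 (S = 115): V_0 = e^(−0.03)·[0.3281·0.0000 + 0.6719·9.7236] = 6.3402

€6.34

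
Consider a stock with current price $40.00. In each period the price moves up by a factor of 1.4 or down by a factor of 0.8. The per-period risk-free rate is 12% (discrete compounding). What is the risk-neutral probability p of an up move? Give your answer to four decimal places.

Risk-neutral probability p = (1 + 0.12 − 0.8)/(1.4 − 0.8) = 0.3200/0.6000 = 0.5333

p = 0.5333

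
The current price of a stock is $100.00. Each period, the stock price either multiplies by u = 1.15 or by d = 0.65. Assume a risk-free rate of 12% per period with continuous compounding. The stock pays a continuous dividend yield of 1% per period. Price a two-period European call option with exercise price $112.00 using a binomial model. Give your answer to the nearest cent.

Per-period risk-free factor R = e^0.12 = 1.1275; dividend-adjusted growth = e^(0.12−0.01) = 1.1163.
Risk-neutral probability p = (1.1163 − 0.65)/(1.15 − 0.65) = 0.4663/0.5000 = 0.9326
Terminal stock prices: S_uu = 132.2, S_ud = 74.75, S_dd = 42.25
Terminal payoffs (S − K): max(20.25, 0) = 20.25, max(-37.25, 0) = 0, max(-69.75, 0) = 0
Node u (S = 115): V_u = e^(−0.12)·[0.9326·20.2500 + 0.0674·0.0000] = 16.7488
Node d (S = 65): V_d = e^(−0.12)·[0.9326·0.0000 + 0.0674·0.0000] = 0.0000
Node 0 (S = 100): V_0 = e^(−0.12)·[0.9326·16.7488 + 0.0674·0.0000] = 13.8530

$13.85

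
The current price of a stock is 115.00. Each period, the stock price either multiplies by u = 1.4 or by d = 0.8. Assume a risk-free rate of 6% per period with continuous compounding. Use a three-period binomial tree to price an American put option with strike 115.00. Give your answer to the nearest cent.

14.43

Risk-neutral probability p = (e^0.06 − 0.8)/(1.4 − 0.8) = 0.2618/0.6000 = 0.4364
Terminal stock prices: S_uuu = 315.6, S_uud = 180.3, S_udd = 103, S_ddd = 58.88
Terminal payoffs (K − S): max(-200.6, 0) = 0, max(-65.32, 0) = 0, max(11.96, 0) = 11.96, max(56.12, 0) = 56.12
Node uu (S = 225.4): continuation = e^(−0.06)·[0.4364·0.0000 + 0.5636·0.0000] = 0.0000; exercise value = 0.0000 ≤ continuation, so V_uu = 0.0000
Node ud (S = 128.8): continuation = e^(−0.06)·[0.4364·0.0000 + 0.5636·11.9600] = 6.3482; exercise value = 0.0000 ≤ continuation, so V_ud = 6.3482
Node dd (S = 73.6): continuation = e^(−0.06)·[0.4364·11.9600 + 0.5636·56.1200] = 34.7029; exercise value = 41.4000 > continuation, so V_dd = 41.4000 (exercise)
Node u (S = 161): continuation = e^(−0.06)·[0.4364·0.0000 + 0.5636·6.3482] = 3.3695; exercise value = 0.0000 ≤ continuation, so V_u = 3.3695
Node d (S = 92): continuation = e^(−0.06)·[0.4364·6.3482 + 0.5636·41.4000] = 24.5834; exercise value = 23.0000 ≤ continuation, so V_d = 24.5834
Node 0 (S = 115): continuation = e^(−0.06)·[0.4364·3.3695 + 0.5636·24.5834] = 14.4333; exercise value = 0.0000 ≤ continuation, so V_0 = 14.4333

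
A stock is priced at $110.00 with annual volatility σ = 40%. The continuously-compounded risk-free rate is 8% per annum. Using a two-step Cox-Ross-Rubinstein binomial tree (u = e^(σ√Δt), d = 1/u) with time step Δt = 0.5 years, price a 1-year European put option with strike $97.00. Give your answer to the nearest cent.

CRR parameters: u = e^(σ√Δt) = e^(0.4·√0.5) = 1.3269, d = 1/u = 0.7536
Per-period rate: rΔt = 0.08·0.5 = 0.04, so R = e^0.04 = 1.0408
Risk-neutral probability p = (e^0.04 − 0.7536)/(1.3269 − 0.7536) = 0.2872/0.5733 = 0.5009
Terminal stock prices: S_uu = 193.7, S_ud = 110, S_dd = 62.48
Terminal payoffs (K − S): max(-96.67, 0) = 0, max(-13, 0) = 0, max(34.52, 0) = 34.52
Node u (S = 146): V_u = e^(−0.04)·[0.5009·0.0000 + 0.4991·0.0000] = 0.0000
Node d (S = 82.9): V_d = e^(−0.04)·[0.5009·0.0000 + 0.4991·34.5232] = 16.5533
Node 0 (S = 110): V_0 = e^(−0.04)·[0.5009·0.0000 + 0.4991·16.5533] = 7.9371

$7.94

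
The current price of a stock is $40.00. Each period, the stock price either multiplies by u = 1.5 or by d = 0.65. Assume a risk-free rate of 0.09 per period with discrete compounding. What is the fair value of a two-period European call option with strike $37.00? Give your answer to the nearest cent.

Risk-neutral probability p = (1 + 0.09 − 0.65)/(1.5 − 0.65) = 0.4400/0.8500 = 0.5176
Terminal stock prices: S_uu = 90, S_ud = 39, S_dd = 16.9
Terminal payoffs (S − K): max(53, 0) = 53, max(2, 0) = 2, max(-20.1, 0) = 0
Node u (S = 60): V_u = 1/1.09·[0.5176·53.0000 + 0.4824·2.0000] = 26.0550
Node d (S = 26): V_d = 1/1.09·[0.5176·2.0000 + 0.4824·0.0000] = 0.9498
Node 0 (S = 40): V_0 = 1/1.09·[0.5176·26.0550 + 0.4824·0.9498] = 12.7940

$12.79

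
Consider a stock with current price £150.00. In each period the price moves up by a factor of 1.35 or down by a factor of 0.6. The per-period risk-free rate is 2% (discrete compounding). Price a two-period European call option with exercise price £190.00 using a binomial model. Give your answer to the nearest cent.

Risk-neutral probability p = (1 + 0.02 − 0.6)/(1.35 − 0.6) = 0.4200/0.7500 = 0.5600
Terminal stock prices: S_uu = 273.4, S_ud = 121.5, S_dd = 54
Terminal payoffs (S − K): max(83.38, 0) = 83.38, max(-68.5, 0) = 0, max(-136, 0) = 0
Node u (S = 202.5): V_u = 1/1.02·[0.5600·83.3750 + 0.4400·0.0000] = 45.7745
Node d (S = 90): V_d = 1/1.02·[0.5600·0.0000 + 0.4400·0.0000] = 0.0000
Node 0 (S = 150): V_0 = 1/1.02·[0.5600·45.7745 + 0.4400·0.0000] = 25.1311

£25.13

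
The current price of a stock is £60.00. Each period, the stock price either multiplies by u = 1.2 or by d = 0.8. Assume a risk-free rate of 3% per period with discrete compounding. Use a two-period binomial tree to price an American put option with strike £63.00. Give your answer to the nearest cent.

£7.43

Risk-neutral probability p = (1 + 0.03 − 0.8)/(1.2 − 0.8) = 0.2300/0.4000 = 0.5750
Terminal stock prices: S_uu = 86.4, S_ud = 57.6, S_dd = 38.4
Terminal payoffs (K − S): max(-23.4, 0) = 0, max(5.4, 0) = 5.4, max(24.6, 0) = 24.6
Node u (S = 72): continuation = 1/1.03·[0.5750·0.0000 + 0.4250·5.4000] = 2.2282; exercise value = 0.0000 ≤ continuation, so V_u = 2.2282
Node d (S = 48): continuation = 1/1.03·[0.5750·5.4000 + 0.4250·24.6000] = 13.1650; exercise value = 15.0000 > continuation, so V_d = 15.0000 (exercise)
Node 0 (S = 60): continuation = 1/1.03·[0.5750·2.2282 + 0.4250·15.0000] = 7.4332; exercise value = 3.0000 ≤ continuation, so V_0 = 7.4332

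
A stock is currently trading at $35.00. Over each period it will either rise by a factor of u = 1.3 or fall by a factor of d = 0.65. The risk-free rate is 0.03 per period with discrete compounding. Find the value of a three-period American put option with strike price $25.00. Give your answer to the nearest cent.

Risk-neutral probability p = (1 + 0.03 − 0.65)/(1.3 − 0.65) = 0.3800/0.6500 = 0.5846
Terminal stock prices: S_uuu = 76.89, S_uud = 38.45, S_udd = 19.22, S_ddd = 9.612
Terminal payoffs (K − S): max(-51.89, 0) = 0, max(-13.45, 0) = 0, max(5.776, 0) = 5.776, max(15.39, 0) = 15.39
Node uu (S = 59.15): continuation = 1/1.03·[0.5846·0.0000 + 0.4154·0.0000] = 0.0000; exercise value = 0.0000 ≤ continuation, so V_uu = 0.0000
Node ud (S = 29.57): continuation = 1/1.03·[0.5846·0.0000 + 0.4154·5.7762] = 2.3295; exercise value = 0.0000 ≤ continuation, so V_ud = 2.3295
Node dd (S = 14.79): continuation = 1/1.03·[0.5846·5.7762 + 0.4154·15.3881] = 9.4843; exercise value = 10.2125 > continuation, so V_dd = 10.2125 (exercise)
Node u (S = 45.5): continuation = 1/1.03·[0.5846·0.0000 + 0.4154·2.3295] = 0.9394; exercise value = 0.0000 ≤ continuation, so V_u = 0.9394
Node d (S = 22.75): continuation = 1/1.03·[0.5846·2.3295 + 0.4154·10.2125] = 5.4407; exercise value = 2.2500 ≤ continuation, so V_d = 5.4407
Node 0 (S = 35): continuation = 1/1.03·[0.5846·0.9394 + 0.4154·5.4407] = 2.7274; exercise value = 0.0000 ≤ continuation, so V_0 = 2.7274

$2.73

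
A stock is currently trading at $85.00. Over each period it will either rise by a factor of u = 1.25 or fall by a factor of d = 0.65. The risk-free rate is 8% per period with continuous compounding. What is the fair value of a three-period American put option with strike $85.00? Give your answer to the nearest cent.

Risk-neutral probability p = (e^0.08 − 0.65)/(1.25 − 0.65) = 0.4333/0.6000 = 0.7221
Terminal stock prices: S_uuu = 166, S_uud = 86.33, S_udd = 44.89, S_ddd = 23.34
Terminal payoffs (K − S): max(-81.02, 0) = 0, max(-1.328, 0) = 0, max(40.11, 0) = 40.11, max(61.66, 0) = 61.66
Node uu (S = 132.8): continuation = e^(−0.08)·[0.7221·0.0000 + 0.2779·0.0000] = 0.0000; exercise value = 0.0000 ≤ continuation, so V_uu = 0.0000
Node ud (S = 69.06): continuation = e^(−0.08)·[0.7221·0.0000 + 0.2779·40.1094] = 10.2877; exercise value = 15.9375 > continuation, so V_ud = 15.9375 (exercise)
Node dd (S = 35.91): continuation = e^(−0.08)·[0.7221·40.1094 + 0.2779·61.6569] = 42.5524; exercise value = 49.0875 > continuation, so V_dd = 49.0875 (exercise)
Node u (S = 106.2): continuation = e^(−0.08)·[0.7221·0.0000 + 0.2779·15.9375] = 4.0878; exercise value = 0.0000 ≤ continuation, so V_u = 4.0878
Node d (S = 55.25): continuation = e^(−0.08)·[0.7221·15.9375 + 0.2779·49.0875] = 23.2149; exercise value = 29.7500 > continuation, so V_d = 29.7500 (exercise)
Node 0 (S = 85): continuation = e^(−0.08)·[0.7221·4.0878 + 0.2779·29.7500] = 10.3557; exercise value = 0.0000 ≤ continuation, so V_0 = 10.3557

$10.36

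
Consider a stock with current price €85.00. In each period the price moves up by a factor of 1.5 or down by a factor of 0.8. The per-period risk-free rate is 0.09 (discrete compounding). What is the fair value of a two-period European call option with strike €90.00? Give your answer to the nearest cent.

Risk-neutral probability p = (1 + 0.09 − 0.8)/(1.5 − 0.8) = 0.2900/0.7000 = 0.4143
Terminal stock prices: S_uu = 191.2, S_ud = 102, S_dd = 54.4
Terminal payoffs (S − K): max(101.2, 0) = 101.2, max(12, 0) = 12, max(-35.6, 0) = 0
Node u (S = 127.5): V_u = 1/1.09·[0.4143·101.2500 + 0.5857·12.0000] = 44.9312
Node d (S = 68): V_d = 1/1.09·[0.4143·12.0000 + 0.5857·0.0000] = 4.5609
Node 0 (S = 85): V_0 = 1/1.09·[0.4143·44.9312 + 0.5857·4.5609] = 19.5282

€19.53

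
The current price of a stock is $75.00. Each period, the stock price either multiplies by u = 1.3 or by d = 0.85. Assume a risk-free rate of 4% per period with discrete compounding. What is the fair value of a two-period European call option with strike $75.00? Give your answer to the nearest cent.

Risk-neutral probability p = (1 + 0.04 − 0.85)/(1.3 − 0.85) = 0.1900/0.4500 = 0.4222
Terminal stock prices: S_uu = 126.8, S_ud = 82.88, S_dd = 54.19
Terminal payoffs (S − K): max(51.75, 0) = 51.75, max(7.875, 0) = 7.875, max(-20.81, 0) = 0
Node u (S = 97.5): V_u = 1/1.04·[0.4222·51.7500 + 0.5778·7.8750] = 25.3846
Node d (S = 63.75): V_d = 1/1.04·[0.4222·7.8750 + 0.5778·0.0000] = 3.1971
Node 0 (S = 75): V_0 = 1/1.04·[0.4222·25.3846 + 0.5778·3.1971] = 12.0819

$12.08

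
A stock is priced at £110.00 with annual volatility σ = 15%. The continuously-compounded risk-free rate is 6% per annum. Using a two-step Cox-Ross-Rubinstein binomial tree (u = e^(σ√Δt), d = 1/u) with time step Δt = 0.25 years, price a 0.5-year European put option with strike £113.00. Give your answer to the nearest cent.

CRR parameters: u = e^(σ√Δt) = e^(0.15·√0.25) = 1.0779, d = 1/u = 0.9277
Per-period rate: rΔt = 0.06·0.25 = 0.015, so R = e^0.015 = 1.0151
Risk-neutral probability p = (e^0.015 − 0.9277)/(1.0779 − 0.9277) = 0.0874/0.1501 = 0.5819
Terminal stock prices: S_uu = 127.8, S_ud = 110, S_dd = 94.68
Terminal payoffs (K − S): max(-14.8, 0) = 0, max(3, 0) = 3, max(18.32, 0) = 18.32
Node u (S = 118.6): V_u = e^(−0.015)·[0.5819·0.0000 + 0.4181·3.0000] = 1.2356
Node d (S = 102.1): V_d = e^(−0.015)·[0.5819·3.0000 + 0.4181·18.3221] = 9.2659
Node 0 (S = 110): V_0 = e^(−0.015)·[0.5819·1.2356 + 0.4181·9.2659] = 4.5245

£4.52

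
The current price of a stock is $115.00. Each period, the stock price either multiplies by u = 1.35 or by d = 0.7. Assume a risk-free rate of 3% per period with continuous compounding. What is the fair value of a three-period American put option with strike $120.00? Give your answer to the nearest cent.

Risk-neutral probability p = (e^0.03 − 0.7)/(1.35 − 0.7) = 0.3305/0.6500 = 0.5084
Terminal stock prices: S_uuu = 282.9, S_uud = 146.7, S_udd = 76.07, S_ddd = 39.44
Terminal payoffs (K − S): max(-162.9, 0) = 0, max(-26.71, 0) = 0, max(43.93, 0) = 43.93, max(80.56, 0) = 80.56
Node uu (S = 209.6): continuation = e^(−0.03)·[0.5084·0.0000 + 0.4916·0.0000] = 0.0000; exercise value = 0.0000 ≤ continuation, so V_uu = 0.0000
Node ud (S = 108.7): continuation = e^(−0.03)·[0.5084·0.0000 + 0.4916·43.9275] = 20.9569; exercise value = 11.3250 ≤ continuation, so V_ud = 20.9569
Node dd (S = 56.35): continuation = e^(−0.03)·[0.5084·43.9275 + 0.4916·80.5550] = 60.1035; exercise value = 63.6500 > continuation, so V_dd = 63.6500 (exercise)
Node u (S = 155.2): continuation = e^(−0.03)·[0.5084·0.0000 + 0.4916·20.9569] = 9.9981; exercise value = 0.0000 ≤ continuation, so V_u = 9.9981
Node d (S = 80.5): continuation = e^(−0.03)·[0.5084·20.9569 + 0.4916·63.6500] = 40.7055; exercise value = 39.5000 ≤ continuation, so V_d = 40.7055
Node 0 (S = 115): continuation = e^(−0.03)·[0.5084·9.9981 + 0.4916·40.7055] = 24.3525; exercise value = 5.0000 ≤ continuation, so V_0 = 24.3525

$24.35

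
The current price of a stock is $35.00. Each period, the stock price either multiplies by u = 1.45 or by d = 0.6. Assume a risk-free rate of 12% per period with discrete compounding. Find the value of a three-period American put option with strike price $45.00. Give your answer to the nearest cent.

$11.16

Risk-neutral probability p = (1 + 0.12 − 0.6)/(1.45 − 0.6) = 0.5200/0.8500 = 0.6118
Terminal stock prices: S_uuu = 106.7, S_uud = 44.15, S_udd = 18.27, S_ddd = 7.56
Terminal payoffs (K − S): max(-61.7, 0) = 0, max(0.8475, 0) = 0.8475, max(26.73, 0) = 26.73, max(37.44, 0) = 37.44
Node uu (S = 73.59): continuation = 1/1.12·[0.6118·0.0000 + 0.3882·0.8475] = 0.2938; exercise value = 0.0000 ≤ continuation, so V_uu = 0.2938
Node ud (S = 30.45): continuation = 1/1.12·[0.6118·0.8475 + 0.3882·26.7300] = 9.7286; exercise value = 14.5500 > continuation, so V_ud = 14.5500 (exercise)
Node dd (S = 12.6): continuation = 1/1.12·[0.6118·26.7300 + 0.3882·37.4400] = 27.5786; exercise value = 32.4000 > continuation, so V_dd = 32.4000 (exercise)
Node u (S = 50.75): continuation = 1/1.12·[0.6118·0.2938 + 0.3882·14.5500] = 5.2041; exercise value = 0.0000 ≤ continuation, so V_u = 5.2041
Node d (S = 21): continuation = 1/1.12·[0.6118·14.5500 + 0.3882·32.4000] = 19.1786; exercise value = 24.0000 > continuation, so V_d = 24.0000 (exercise)
Node 0 (S = 35): continuation = 1/1.12·[0.6118·5.2041 + 0.3882·24.0000] = 11.1619; exercise value = 10.0000 ≤ continuation, so V_0 = 11.1619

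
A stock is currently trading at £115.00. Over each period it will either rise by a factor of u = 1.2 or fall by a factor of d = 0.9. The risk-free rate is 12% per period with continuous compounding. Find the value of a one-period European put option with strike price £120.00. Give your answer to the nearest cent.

Risk-neutral probability p = (e^0.12 − 0.9)/(1.2 − 0.9) = 0.2275/0.3000 = 0.7583
Terminal stock prices: S_u = 138, S_d = 103.5
Terminal payoffs (K − S): max(-18, 0) = 0, max(16.5, 0) = 16.5
Node 0 (S = 115): V_0 = e^(−0.12)·[0.7583·0.0000 + 0.2417·16.5000] = 3.5367

£3.54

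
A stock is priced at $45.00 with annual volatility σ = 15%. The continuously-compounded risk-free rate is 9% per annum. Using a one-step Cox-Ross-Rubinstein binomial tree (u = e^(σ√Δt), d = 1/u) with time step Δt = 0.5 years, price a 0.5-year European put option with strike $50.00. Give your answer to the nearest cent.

$2.82

CRR parameters: u = e^(σ√Δt) = e^(0.15·√0.5) = 1.1119, d = 1/u = 0.8994
Per-period rate: rΔt = 0.09·0.5 = 0.045, so R = e^0.045 = 1.0460
Risk-neutral probability p = (e^0.045 − 0.8994)/(1.1119 − 0.8994) = 0.1467/0.2125 = 0.6901
Terminal stock prices: S_u = 50.04, S_d = 40.47
Terminal payoffs (K − S): max(-0.03529, 0) = 0, max(9.529, 0) = 9.529
Node 0 (S = 45): V_0 = e^(−0.045)·[0.6901·0.0000 + 0.3099·9.5286] = 2.8232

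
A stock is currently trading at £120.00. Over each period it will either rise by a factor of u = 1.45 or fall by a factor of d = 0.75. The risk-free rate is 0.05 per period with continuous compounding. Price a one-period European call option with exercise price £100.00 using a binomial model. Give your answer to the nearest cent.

Risk-neutral probability p = (e^0.05 − 0.75)/(1.45 − 0.75) = 0.3013/0.7000 = 0.4304
Terminal stock prices: S_u = 174, S_d = 90
Terminal payoffs (S − K): max(74, 0) = 74, max(-10, 0) = 0
Node 0 (S = 120): V_0 = e^(−0.05)·[0.4304·74.0000 + 0.5696·0.0000] = 30.2954

£30.30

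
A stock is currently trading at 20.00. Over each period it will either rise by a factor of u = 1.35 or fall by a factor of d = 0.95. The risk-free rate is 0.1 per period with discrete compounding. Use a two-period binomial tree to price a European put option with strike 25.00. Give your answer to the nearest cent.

Risk-neutral probability p = (1 + 0.1 − 0.95)/(1.35 − 0.95) = 0.1500/0.4000 = 0.3750
Terminal stock prices: S_uu = 36.45, S_ud = 25.65, S_dd = 18.05
Terminal payoffs (K − S): max(-11.45, 0) = 0, max(-0.65, 0) = 0, max(6.95, 0) = 6.95
Node u (S = 27): V_u = 1/1.1·[0.3750·0.0000 + 0.6250·0.0000] = 0.0000
Node d (S = 19): V_d = 1/1.1·[0.3750·0.0000 + 0.6250·6.9500] = 3.9489
Node 0 (S = 20): V_0 = 1/1.1·[0.3750·0.0000 + 0.6250·3.9489] = 2.2437

2.24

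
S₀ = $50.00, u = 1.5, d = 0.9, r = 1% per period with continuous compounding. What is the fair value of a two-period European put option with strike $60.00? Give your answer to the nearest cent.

Risk-neutral probability p = (e^0.01 − 0.9)/(1.5 − 0.9) = 0.1101/0.6000 = 0.1834
Terminal stock prices: S_uu = 112.5, S_ud = 67.5, S_dd = 40.5
Terminal payoffs (K − S): max(-52.5, 0) = 0, max(-7.5, 0) = 0, max(19.5, 0) = 19.5
Node u (S = 75): V_u = e^(−0.01)·[0.1834·0.0000 + 0.8166·0.0000] = 0.0000
Node d (S = 45): V_d = e^(−0.01)·[0.1834·0.0000 + 0.8166·19.5000] = 15.7649
Node 0 (S = 50): V_0 = e^(−0.01)·[0.1834·0.0000 + 0.8166·15.7649] = 12.7453

$12.75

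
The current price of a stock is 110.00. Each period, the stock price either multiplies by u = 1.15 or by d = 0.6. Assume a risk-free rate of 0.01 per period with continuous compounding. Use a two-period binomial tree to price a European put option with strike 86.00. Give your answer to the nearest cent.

6.70

Risk-neutral probability p = (e^0.01 − 0.6)/(1.15 − 0.6) = 0.4101/0.5500 = 0.7455
Terminal stock prices: S_uu = 145.5, S_ud = 75.9, S_dd = 39.6
Terminal payoffs (K − S): max(-59.47, 0) = 0, max(10.1, 0) = 10.1, max(46.4, 0) = 46.4
Node u (S = 126.5): V_u = e^(−0.01)·[0.7455·0.0000 + 0.2545·10.1000] = 2.5444
Node d (S = 66): V_d = e^(−0.01)·[0.7455·10.1000 + 0.2545·46.4000] = 19.1443
Node 0 (S = 110): V_0 = e^(−0.01)·[0.7455·2.5444 + 0.2545·19.1443] = 6.7010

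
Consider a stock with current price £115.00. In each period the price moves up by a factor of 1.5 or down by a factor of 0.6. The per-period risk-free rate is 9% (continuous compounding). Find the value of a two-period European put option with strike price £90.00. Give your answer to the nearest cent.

£8.25

Risk-neutral probability p = (e^0.09 − 0.6)/(1.5 − 0.6) = 0.4942/0.9000 = 0.5491
Terminal stock prices: S_uu = 258.8, S_ud = 103.5, S_dd = 41.4
Terminal payoffs (K − S): max(-168.8, 0) = 0, max(-13.5, 0) = 0, max(48.6, 0) = 48.6
Node u (S = 172.5): V_u = e^(−0.09)·[0.5491·0.0000 + 0.4509·0.0000] = 0.0000
Node d (S = 69): V_d = e^(−0.09)·[0.5491·0.0000 + 0.4509·48.6000] = 20.0284
Node 0 (S = 115): V_0 = e^(−0.09)·[0.5491·0.0000 + 0.4509·20.0284] = 8.2539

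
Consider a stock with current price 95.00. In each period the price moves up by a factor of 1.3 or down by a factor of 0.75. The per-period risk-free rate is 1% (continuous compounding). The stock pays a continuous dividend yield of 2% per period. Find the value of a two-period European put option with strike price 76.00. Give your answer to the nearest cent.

Per-period risk-free factor R = e^0.01 = 1.0101; dividend-adjusted growth = e^(0.01−0.02) = 0.9900.
Risk-neutral probability p = (0.9900 − 0.75)/(1.3 − 0.75) = 0.2400/0.5500 = 0.4365
Terminal stock prices: S_uu = 160.6, S_ud = 92.62, S_dd = 53.44
Terminal payoffs (K − S): max(-84.55, 0) = 0, max(-16.62, 0) = 0, max(22.56, 0) = 22.56
Node u (S = 123.5): V_u = e^(−0.01)·[0.4365·0.0000 + 0.5635·0.0000] = 0.0000
Node d (S = 71.25): V_d = e^(−0.01)·[0.4365·0.0000 + 0.5635·22.5625] = 12.5885
Node 0 (S = 95): V_0 = e^(−0.01)·[0.4365·0.0000 + 0.5635·12.5885] = 7.0236

7.02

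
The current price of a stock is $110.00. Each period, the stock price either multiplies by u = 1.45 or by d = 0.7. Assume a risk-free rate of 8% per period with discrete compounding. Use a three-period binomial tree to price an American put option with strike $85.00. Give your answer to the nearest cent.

Risk-neutral probability p = (1 + 0.08 − 0.7)/(1.45 − 0.7) = 0.3800/0.7500 = 0.5067
Terminal stock prices: S_uuu = 335.3, S_uud = 161.9, S_udd = 78.15, S_ddd = 37.73
Terminal payoffs (K − S): max(-250.3, 0) = 0, max(-76.89, 0) = 0, max(6.845, 0) = 6.845, max(47.27, 0) = 47.27
Node uu (S = 231.3): continuation = 1/1.08·[0.5067·0.0000 + 0.4933·0.0000] = 0.0000; exercise value = 0.0000 ≤ continuation, so V_uu = 0.0000
Node ud (S = 111.6): continuation = 1/1.08·[0.5067·0.0000 + 0.4933·6.8450] = 3.1267; exercise value = 0.0000 ≤ continuation, so V_ud = 3.1267
Node dd (S = 53.9): continuation = 1/1.08·[0.5067·6.8450 + 0.4933·47.2700] = 24.8037; exercise value = 31.1000 > continuation, so V_dd = 31.1000 (exercise)
Node u (S = 159.5): continuation = 1/1.08·[0.5067·0.0000 + 0.4933·3.1267] = 1.4283; exercise value = 0.0000 ≤ continuation, so V_u = 1.4283
Node d (S = 77): continuation = 1/1.08·[0.5067·3.1267 + 0.4933·31.1000] = 15.6730; exercise value = 8.0000 ≤ continuation, so V_d = 15.6730
Node 0 (S = 110): continuation = 1/1.08·[0.5067·1.4283 + 0.4933·15.6730] = 7.8293; exercise value = 0.0000 ≤ continuation, so V_0 = 7.8293

$7.83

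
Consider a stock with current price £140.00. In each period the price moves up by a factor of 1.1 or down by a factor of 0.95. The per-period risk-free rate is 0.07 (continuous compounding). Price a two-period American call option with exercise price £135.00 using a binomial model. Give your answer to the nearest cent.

Risk-neutral probability p = (e^0.07 − 0.95)/(1.1 − 0.95) = 0.1225/0.1500 = 0.8167
Terminal stock prices: S_uu = 169.4, S_ud = 146.3, S_dd = 126.3
Terminal payoffs (S − K): max(34.4, 0) = 34.4, max(11.3, 0) = 11.3, max(-8.65, 0) = 0
Node u (S = 154): continuation = e^(−0.07)·[0.8167·34.4000 + 0.1833·11.3000] = 28.1268; exercise value = 19.0000 ≤ continuation, so V_u = 28.1268
Node d (S = 133): continuation = e^(−0.07)·[0.8167·11.3000 + 0.1833·0.0000] = 8.6050; exercise value = 0.0000 ≤ continuation, so V_d = 8.6050
Node 0 (S = 140): continuation = e^(−0.07)·[0.8167·28.1268 + 0.1833·8.6050] = 22.8892; exercise value = 5.0000 ≤ continuation, so V_0 = 22.8892

£22.89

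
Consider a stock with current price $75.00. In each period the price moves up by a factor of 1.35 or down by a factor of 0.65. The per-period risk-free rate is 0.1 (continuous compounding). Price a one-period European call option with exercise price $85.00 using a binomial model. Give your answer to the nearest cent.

$9.56

Risk-neutral probability p = (e^0.1 − 0.65)/(1.35 − 0.65) = 0.4552/0.7000 = 0.6502
Terminal stock prices: S_u = 101.2, S_d = 48.75
Terminal payoffs (S − K): max(16.25, 0) = 16.25, max(-36.25, 0) = 0
Node 0 (S = 75): V_0 = e^(−0.1)·[0.6502·16.2500 + 0.3498·0.0000] = 9.5609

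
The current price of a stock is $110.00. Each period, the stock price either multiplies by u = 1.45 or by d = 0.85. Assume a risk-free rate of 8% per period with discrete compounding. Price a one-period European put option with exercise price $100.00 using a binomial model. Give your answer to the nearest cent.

$3.71

Risk-neutral probability p = (1 + 0.08 − 0.85)/(1.45 − 0.85) = 0.2300/0.6000 = 0.3833
Terminal stock prices: S_u = 159.5, S_d = 93.5
Terminal payoffs (K − S): max(-59.5, 0) = 0, max(6.5, 0) = 6.5
Node 0 (S = 110): V_0 = 1/1.08·[0.3833·0.0000 + 0.6167·6.5000] = 3.7114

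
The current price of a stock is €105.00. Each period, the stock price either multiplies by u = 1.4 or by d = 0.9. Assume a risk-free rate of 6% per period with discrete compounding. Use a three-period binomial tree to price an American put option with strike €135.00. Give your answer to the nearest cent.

€30.00

Risk-neutral probability p = (1 + 0.06 − 0.9)/(1.4 − 0.9) = 0.1600/0.5000 = 0.3200
Terminal stock prices: S_uuu = 288.1, S_uud = 185.2, S_udd = 119.1, S_ddd = 76.55
Terminal payoffs (K − S): max(-153.1, 0) = 0, max(-50.22, 0) = 0, max(15.93, 0) = 15.93, max(58.45, 0) = 58.45
Node uu (S = 205.8): continuation = 1/1.06·[0.3200·0.0000 + 0.6800·0.0000] = 0.0000; exercise value = 0.0000 ≤ continuation, so V_uu = 0.0000
Node ud (S = 132.3): continuation = 1/1.06·[0.3200·0.0000 + 0.6800·15.9300] = 10.2192; exercise value = 2.7000 ≤ continuation, so V_ud = 10.2192
Node dd (S = 85.05): continuation = 1/1.06·[0.3200·15.9300 + 0.6800·58.4550] = 42.3085; exercise value = 49.9500 > continuation, so V_dd = 49.9500 (exercise)
Node u (S = 147): continuation = 1/1.06·[0.3200·0.0000 + 0.6800·10.2192] = 6.5557; exercise value = 0.0000 ≤ continuation, so V_u = 6.5557
Node d (S = 94.5): continuation = 1/1.06·[0.3200·10.2192 + 0.6800·49.9500] = 35.1285; exercise value = 40.5000 > continuation, so V_d = 40.5000 (exercise)
Node 0 (S = 105): continuation = 1/1.06·[0.3200·6.5557 + 0.6800·40.5000] = 27.9602; exercise value = 30.0000 > continuation, so V_0 = 30.0000 (exercise)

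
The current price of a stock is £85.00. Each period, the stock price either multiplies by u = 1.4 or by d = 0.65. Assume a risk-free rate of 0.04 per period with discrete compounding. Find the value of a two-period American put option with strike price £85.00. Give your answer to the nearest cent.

Risk-neutral probability p = (1 + 0.04 − 0.65)/(1.4 − 0.65) = 0.3900/0.7500 = 0.5200
Terminal stock prices: S_uu = 166.6, S_ud = 77.35, S_dd = 35.91
Terminal payoffs (K − S): max(-81.6, 0) = 0, max(7.65, 0) = 7.65, max(49.09, 0) = 49.09
Node u (S = 119): continuation = 1/1.04·[0.5200·0.0000 + 0.4800·7.6500] = 3.5308; exercise value = 0.0000 ≤ continuation, so V_u = 3.5308
Node d (S = 55.25): continuation = 1/1.04·[0.5200·7.6500 + 0.4800·49.0875] = 26.4808; exercise value = 29.7500 > continuation, so V_d = 29.7500 (exercise)
Node 0 (S = 85): continuation = 1/1.04·[0.5200·3.5308 + 0.4800·29.7500] = 15.4962; exercise value = 0.0000 ≤ continuation, so V_0 = 15.4962

£15.50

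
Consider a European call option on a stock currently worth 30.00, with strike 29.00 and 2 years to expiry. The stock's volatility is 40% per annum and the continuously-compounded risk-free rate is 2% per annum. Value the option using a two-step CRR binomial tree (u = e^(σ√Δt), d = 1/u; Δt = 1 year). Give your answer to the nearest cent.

CRR parameters: u = e^(σ√Δt) = e^(0.4·√1) = 1.4918, d = 1/u = 0.6703
Per-period rate: rΔt = 0.02·1 = 0.02, so R = e^0.02 = 1.0202
Risk-neutral probability p = (e^0.02 − 0.6703)/(1.4918 − 0.6703) = 0.3499/0.8215 = 0.4259
Terminal stock prices: S_uu = 66.77, S_ud = 30, S_dd = 13.48
Terminal payoffs (S − K): max(37.77, 0) = 37.77, max(1, 0) = 1, max(-15.52, 0) = 0
Node u (S = 44.75): V_u = e^(−0.02)·[0.4259·37.7662 + 0.5741·1.0000] = 16.3290
Node d (S = 20.11): V_d = e^(−0.02)·[0.4259·1.0000 + 0.5741·0.0000] = 0.4175
Node 0 (S = 30): V_0 = e^(−0.02)·[0.4259·16.3290 + 0.5741·0.4175] = 7.0518

7.05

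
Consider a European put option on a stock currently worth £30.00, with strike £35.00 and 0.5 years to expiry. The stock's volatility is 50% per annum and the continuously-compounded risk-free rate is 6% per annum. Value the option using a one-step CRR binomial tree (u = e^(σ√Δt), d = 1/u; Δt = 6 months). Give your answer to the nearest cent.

£7.37

CRR parameters: u = e^(σ√Δt) = e^(0.5·√0.5) = 1.4241, d = 1/u = 0.7022
Per-period rate: rΔt = 0.06·0.5 = 0.03, so R = e^0.03 = 1.0305
Risk-neutral probability p = (e^0.03 − 0.7022)/(1.4241 − 0.7022) = 0.3283/0.7219 = 0.4547
Terminal stock prices: S_u = 42.72, S_d = 21.07
Terminal payoffs (K − S): max(-7.724, 0) = 0, max(13.93, 0) = 13.93
Node 0 (S = 30): V_0 = e^(−0.03)·[0.4547·0.0000 + 0.5453·13.9343] = 7.3738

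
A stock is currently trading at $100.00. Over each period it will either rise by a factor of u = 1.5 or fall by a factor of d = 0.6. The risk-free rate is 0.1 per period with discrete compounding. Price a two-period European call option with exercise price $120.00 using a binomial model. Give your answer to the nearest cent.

Risk-neutral probability p = (1 + 0.1 − 0.6)/(1.5 − 0.6) = 0.5000/0.9000 = 0.5556
Terminal stock prices: S_uu = 225, S_ud = 90, S_dd = 36
Terminal payoffs (S − K): max(105, 0) = 105, max(-30, 0) = 0, max(-84, 0) = 0
Node u (S = 150): V_u = 1/1.1·[0.5556·105.0000 + 0.4444·0.0000] = 53.0303
Node d (S = 60): V_d = 1/1.1·[0.5556·0.0000 + 0.4444·0.0000] = 0.0000
Node 0 (S = 100): V_0 = 1/1.1·[0.5556·53.0303 + 0.4444·0.0000] = 26.7830

$26.78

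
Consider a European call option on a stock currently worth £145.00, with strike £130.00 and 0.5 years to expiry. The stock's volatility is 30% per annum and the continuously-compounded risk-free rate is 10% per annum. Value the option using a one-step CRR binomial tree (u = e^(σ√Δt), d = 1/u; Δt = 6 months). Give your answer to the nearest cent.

CRR parameters: u = e^(σ√Δt) = e^(0.3·√0.5) = 1.2363, d = 1/u = 0.8089
Per-period rate: rΔt = 0.1·0.5 = 0.05, so R = e^0.05 = 1.0513
Risk-neutral probability p = (e^0.05 − 0.8089)/(1.2363 − 0.8089) = 0.2424/0.4275 = 0.5671
Terminal stock prices: S_u = 179.3, S_d = 117.3
Terminal payoffs (S − K): max(49.27, 0) = 49.27, max(-12.72, 0) = 0
Node 0 (S = 145): V_0 = e^(−0.05)·[0.5671·49.2651 + 0.4329·0.0000] = 26.5762

£26.58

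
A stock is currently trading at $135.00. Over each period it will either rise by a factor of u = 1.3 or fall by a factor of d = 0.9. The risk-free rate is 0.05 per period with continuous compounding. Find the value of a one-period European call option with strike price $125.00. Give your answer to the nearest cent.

Risk-neutral probability p = (e^0.05 − 0.9)/(1.3 − 0.9) = 0.1513/0.4000 = 0.3782
Terminal stock prices: S_u = 175.5, S_d = 121.5
Terminal payoffs (S − K): max(50.5, 0) = 50.5, max(-3.5, 0) = 0
Node 0 (S = 135): V_0 = e^(−0.05)·[0.3782·50.5000 + 0.6218·0.0000] = 18.1666

$18.17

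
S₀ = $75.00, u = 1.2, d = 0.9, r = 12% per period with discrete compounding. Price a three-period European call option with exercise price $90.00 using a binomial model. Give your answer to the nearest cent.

Risk-neutral probability p = (1 + 0.12 − 0.9)/(1.2 − 0.9) = 0.2200/0.3000 = 0.7333
Terminal stock prices: S_uuu = 129.6, S_uud = 97.2, S_udd = 72.9, S_ddd = 54.68
Terminal payoffs (S − K): max(39.6, 0) = 39.6, max(7.2, 0) = 7.2, max(-17.1, 0) = 0, max(-35.32, 0) = 0
Node uu (S = 108): V_uu = 1/1.12·[0.7333·39.6000 + 0.2667·7.2000] = 27.6429
Node ud (S = 81): V_ud = 1/1.12·[0.7333·7.2000 + 0.2667·0.0000] = 4.7143
Node dd (S = 60.75): V_dd = 1/1.12·[0.7333·0.0000 + 0.2667·0.0000] = 0.0000
Node u (S = 90): V_u = 1/1.12·[0.7333·27.6429 + 0.2667·4.7143] = 19.2219
Node d (S = 67.5): V_d = 1/1.12·[0.7333·4.7143 + 0.2667·0.0000] = 3.0867
Node 0 (S = 75): V_0 = 1/1.12·[0.7333·19.2219 + 0.2667·3.0867] = 13.3207

$13.32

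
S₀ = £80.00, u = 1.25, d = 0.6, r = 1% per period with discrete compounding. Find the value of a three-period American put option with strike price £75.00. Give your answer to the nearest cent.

Risk-neutral probability p = (1 + 0.01 − 0.6)/(1.25 − 0.6) = 0.4100/0.6500 = 0.6308
Terminal stock prices: S_uuu = 156.2, S_uud = 75, S_udd = 36, S_ddd = 17.28
Terminal payoffs (K − S): max(-81.25, 0) = 0, max(0, 0) = 0, max(39, 0) = 39, max(57.72, 0) = 57.72
Node uu (S = 125): continuation = 1/1.01·[0.6308·0.0000 + 0.3692·0.0000] = 0.0000; exercise value = 0.0000 ≤ continuation, so V_uu = 0.0000
Node ud (S = 60): continuation = 1/1.01·[0.6308·0.0000 + 0.3692·39.0000] = 14.2574; exercise value = 15.0000 > continuation, so V_ud = 15.0000 (exercise)
Node dd (S = 28.8): continuation = 1/1.01·[0.6308·39.0000 + 0.3692·57.7200] = 45.4574; exercise value = 46.2000 > continuation, so V_dd = 46.2000 (exercise)
Node u (S = 100): continuation = 1/1.01·[0.6308·0.0000 + 0.3692·15.0000] = 5.4836; exercise value = 0.0000 ≤ continuation, so V_u = 5.4836
Node d (S = 48): continuation = 1/1.01·[0.6308·15.0000 + 0.3692·46.2000] = 26.2574; exercise value = 27.0000 > continuation, so V_d = 27.0000 (exercise)
Node 0 (S = 80): continuation = 1/1.01·[0.6308·5.4836 + 0.3692·27.0000] = 13.2952; exercise value = 0.0000 ≤ continuation, so V_0 = 13.2952

£13.30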